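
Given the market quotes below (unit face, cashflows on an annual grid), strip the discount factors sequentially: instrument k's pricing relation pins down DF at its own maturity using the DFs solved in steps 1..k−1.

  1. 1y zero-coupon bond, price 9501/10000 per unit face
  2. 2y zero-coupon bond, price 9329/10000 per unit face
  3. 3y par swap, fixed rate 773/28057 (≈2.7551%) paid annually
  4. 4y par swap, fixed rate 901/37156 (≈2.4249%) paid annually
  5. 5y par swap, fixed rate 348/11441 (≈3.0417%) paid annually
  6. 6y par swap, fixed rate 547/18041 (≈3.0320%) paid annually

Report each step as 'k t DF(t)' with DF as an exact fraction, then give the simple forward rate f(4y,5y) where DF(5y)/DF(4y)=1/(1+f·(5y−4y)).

1 1 9501/10000
2 2 9329/10000
3 3 9227/10000
4 4 9099/10000
5 5 538/625
6 6 8359/10000
f(4y,5y) = ((9099/10000)/(538/625) − 1)/(1) = 491/8608 ≈ 5.7040%

step 1 [1y] zero: DF = P = 9501/10000 ≈ 0.950100
step 2 [2y] zero: DF = P = 9329/10000 ≈ 0.932900
step 3 [3y] swap r/1=773/28057: DF=(1 − 773/28057·(0.950100+0.932900))/(1+773/28057) = 9227/10000 ≈ 0.922700
step 4 [4y] swap r/1=901/37156: DF=(1 − 901/37156·(0.950100+0.932900+0.922700))/(1+901/37156) = 9099/10000 ≈ 0.909900
step 5 [5y] swap r/1=348/11441: DF=(1 − 348/11441·(0.950100+0.932900+0.922700+0.909900))/(1+348/11441) = 538/625 ≈ 0.860800
step 6 [6y] swap r/1=547/18041: DF=(1 − 547/18041·(0.950100+0.932900+0.922700+0.909900+0.860800))/(1+547/18041) = 8359/10000 ≈ 0.835900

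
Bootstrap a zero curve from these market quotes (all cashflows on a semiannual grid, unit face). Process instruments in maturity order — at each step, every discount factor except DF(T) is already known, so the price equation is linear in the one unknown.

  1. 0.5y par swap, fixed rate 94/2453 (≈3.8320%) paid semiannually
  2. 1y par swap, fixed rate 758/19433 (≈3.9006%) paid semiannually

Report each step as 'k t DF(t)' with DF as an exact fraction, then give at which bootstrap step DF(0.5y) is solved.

1 1/2 2453/2500
2 1 9621/10000
DF(0.5y) is solved at step 1

step 1 [0.5y] swap r/2=47/2453: DF=(1 − 47/2453·(0))/(1+47/2453) = 2453/2500 ≈ 0.981200
step 2 [1y] swap r/2=379/19433: DF=(1 − 379/19433·(0.981200))/(1+379/19433) = 9621/10000 ≈ 0.962100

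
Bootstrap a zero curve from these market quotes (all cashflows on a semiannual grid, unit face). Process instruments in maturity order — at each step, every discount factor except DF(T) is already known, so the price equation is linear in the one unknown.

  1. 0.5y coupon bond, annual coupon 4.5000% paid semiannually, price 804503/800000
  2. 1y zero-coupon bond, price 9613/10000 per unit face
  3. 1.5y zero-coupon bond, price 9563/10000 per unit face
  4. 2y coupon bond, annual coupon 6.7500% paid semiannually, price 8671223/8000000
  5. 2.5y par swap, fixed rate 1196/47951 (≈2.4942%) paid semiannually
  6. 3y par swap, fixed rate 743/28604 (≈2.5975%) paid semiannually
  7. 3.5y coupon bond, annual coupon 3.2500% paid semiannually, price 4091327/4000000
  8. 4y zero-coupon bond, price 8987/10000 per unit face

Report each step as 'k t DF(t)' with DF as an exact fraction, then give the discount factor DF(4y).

step 1 [0.5y] bond c/2=9/400: DF=(804503/800000 − 9/400·(0))/(1+9/400) = 1967/2000 ≈ 0.983500
step 2 [1y] zero: DF = P = 9613/10000 ≈ 0.961300
step 3 [1.5y] zero: DF = P = 9563/10000 ≈ 0.956300
step 4 [2y] bond c/2=27/800: DF=(8671223/8000000 − 27/800·(0.983500+0.961300+0.956300))/(1+27/800) = 4769/5000 ≈ 0.953800
step 5 [2.5y] swap r/2=598/47951: DF=(1 − 598/47951·(0.983500+0.961300+0.956300+0.953800))/(1+598/47951) = 4701/5000 ≈ 0.940200
step 6 [3y] swap r/2=743/57208: DF=(1 − 743/57208·(0.983500+0.961300+0.956300+0.953800+0.940200))/(1+743/57208) = 9257/10000 ≈ 0.925700
step 7 [3.5y] bond c/2=13/800: DF=(4091327/4000000 − 13/800·(0.983500+0.961300+0.956300+0.953800+0.940200+0.925700))/(1+13/800) = 183/200 ≈ 0.915000
step 8 [4y] zero: DF = P = 8987/10000 ≈ 0.898700

1 1/2 1967/2000
2 1 9613/10000
3 3/2 9563/10000
4 2 4769/5000
5 5/2 4701/5000
6 3 9257/10000
7 7/2 183/200
8 4 8987/10000
DF(4y) = 8987/10000 ≈ 0.898700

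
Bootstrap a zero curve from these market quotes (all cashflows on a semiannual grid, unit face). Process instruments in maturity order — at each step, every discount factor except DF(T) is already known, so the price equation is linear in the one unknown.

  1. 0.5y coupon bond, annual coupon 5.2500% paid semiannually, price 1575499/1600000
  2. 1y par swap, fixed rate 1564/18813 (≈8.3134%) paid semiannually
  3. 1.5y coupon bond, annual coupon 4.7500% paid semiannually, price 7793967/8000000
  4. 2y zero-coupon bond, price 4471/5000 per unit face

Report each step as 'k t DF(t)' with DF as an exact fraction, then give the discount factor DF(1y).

1 1/2 1919/2000
2 1 4609/5000
3 3/2 227/250
4 2 4471/5000
DF(1y) = 4609/5000 ≈ 0.921800

step 1 [0.5y] bond c/2=21/800: DF=(1575499/1600000 − 21/800·(0))/(1+21/800) = 1919/2000 ≈ 0.959500
step 2 [1y] swap r/2=782/18813: DF=(1 − 782/18813·(0.959500))/(1+782/18813) = 4609/5000 ≈ 0.921800
step 3 [1.5y] bond c/2=19/800: DF=(7793967/8000000 − 19/800·(0.959500+0.921800))/(1+19/800) = 227/250 ≈ 0.908000
step 4 [2y] zero: DF = P = 4471/5000 ≈ 0.894200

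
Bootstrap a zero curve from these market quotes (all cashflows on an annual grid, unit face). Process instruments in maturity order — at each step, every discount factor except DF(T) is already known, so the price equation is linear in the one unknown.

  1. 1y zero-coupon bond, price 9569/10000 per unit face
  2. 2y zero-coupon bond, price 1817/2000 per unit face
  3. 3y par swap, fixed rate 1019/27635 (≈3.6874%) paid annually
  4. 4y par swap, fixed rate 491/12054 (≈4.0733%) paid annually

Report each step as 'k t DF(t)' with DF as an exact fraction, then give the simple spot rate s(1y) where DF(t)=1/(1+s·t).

step 1 [1y] zero: DF = P = 9569/10000 ≈ 0.956900
step 2 [2y] zero: DF = P = 1817/2000 ≈ 0.908500
step 3 [3y] swap r/1=1019/27635: DF=(1 − 1019/27635·(0.956900+0.908500))/(1+1019/27635) = 8981/10000 ≈ 0.898100
step 4 [4y] swap r/1=491/12054: DF=(1 − 491/12054·(0.956900+0.908500+0.898100))/(1+491/12054) = 8527/10000 ≈ 0.852700

1 1 9569/10000
2 2 1817/2000
3 3 8981/10000
4 4 8527/10000
s(1y) = (1/(9569/10000) − 1)/(1) = 431/9569 ≈ 4.5041%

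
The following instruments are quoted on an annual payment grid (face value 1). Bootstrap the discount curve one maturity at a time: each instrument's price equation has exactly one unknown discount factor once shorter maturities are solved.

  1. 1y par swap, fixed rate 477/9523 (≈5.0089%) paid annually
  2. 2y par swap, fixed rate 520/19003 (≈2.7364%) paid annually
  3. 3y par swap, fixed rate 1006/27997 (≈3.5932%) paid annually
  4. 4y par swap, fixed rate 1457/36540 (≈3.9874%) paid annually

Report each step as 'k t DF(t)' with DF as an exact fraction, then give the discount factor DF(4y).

1 1 9523/10000
2 2 237/250
3 3 4497/5000
4 4 8543/10000
DF(4y) = 8543/10000 ≈ 0.854300

step 1 [1y] swap r/1=477/9523: DF=(1 − 477/9523·(0))/(1+477/9523) = 9523/10000 ≈ 0.952300
step 2 [2y] swap r/1=520/19003: DF=(1 − 520/19003·(0.952300))/(1+520/19003) = 237/250 ≈ 0.948000
step 3 [3y] swap r/1=1006/27997: DF=(1 − 1006/27997·(0.952300+0.948000))/(1+1006/27997) = 4497/5000 ≈ 0.899400
step 4 [4y] swap r/1=1457/36540: DF=(1 − 1457/36540·(0.952300+0.948000+0.899400))/(1+1457/36540) = 8543/10000 ≈ 0.854300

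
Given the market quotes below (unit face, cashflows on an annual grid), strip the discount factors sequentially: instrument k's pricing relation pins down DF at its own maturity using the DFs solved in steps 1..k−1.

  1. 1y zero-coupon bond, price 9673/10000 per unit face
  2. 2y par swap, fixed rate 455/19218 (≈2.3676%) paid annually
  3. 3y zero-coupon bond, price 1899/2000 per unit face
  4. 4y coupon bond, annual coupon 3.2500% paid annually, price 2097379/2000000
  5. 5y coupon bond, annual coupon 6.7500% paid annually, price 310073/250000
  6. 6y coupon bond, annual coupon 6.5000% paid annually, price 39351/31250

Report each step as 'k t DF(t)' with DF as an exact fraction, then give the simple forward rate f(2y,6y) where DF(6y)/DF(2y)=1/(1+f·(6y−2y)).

1 1 9673/10000
2 2 1909/2000
3 3 1899/2000
4 4 9253/10000
5 5 4609/5000
6 6 559/625
f(2y,6y) = ((1909/2000)/(559/625) − 1)/(4) = 601/35776 ≈ 1.6799%

step 1 [1y] zero: DF = P = 9673/10000 ≈ 0.967300
step 2 [2y] swap r/1=455/19218: DF=(1 − 455/19218·(0.967300))/(1+455/19218) = 1909/2000 ≈ 0.954500
step 3 [3y] zero: DF = P = 1899/2000 ≈ 0.949500
step 4 [4y] bond c/1=13/400: DF=(2097379/2000000 − 13/400·(0.967300+0.954500+0.949500))/(1+13/400) = 9253/10000 ≈ 0.925300
step 5 [5y] bond c/1=27/400: DF=(310073/250000 − 27/400·(0.967300+0.954500+0.949500+0.925300))/(1+27/400) = 4609/5000 ≈ 0.921800
step 6 [6y] bond c/1=13/200: DF=(39351/31250 − 13/200·(0.967300+0.954500+0.949500+0.925300+0.921800))/(1+13/200) = 559/625 ≈ 0.894400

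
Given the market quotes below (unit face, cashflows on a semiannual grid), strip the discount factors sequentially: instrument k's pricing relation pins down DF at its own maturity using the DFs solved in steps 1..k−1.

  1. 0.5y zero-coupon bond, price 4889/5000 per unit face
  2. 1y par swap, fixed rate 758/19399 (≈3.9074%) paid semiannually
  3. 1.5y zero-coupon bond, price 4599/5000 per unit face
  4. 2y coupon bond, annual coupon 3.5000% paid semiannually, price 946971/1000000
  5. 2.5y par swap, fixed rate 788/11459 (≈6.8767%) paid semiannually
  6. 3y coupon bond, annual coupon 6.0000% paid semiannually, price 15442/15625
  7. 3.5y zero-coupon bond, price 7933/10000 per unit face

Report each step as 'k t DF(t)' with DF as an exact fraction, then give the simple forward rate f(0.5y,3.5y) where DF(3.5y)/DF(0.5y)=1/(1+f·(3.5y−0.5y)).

1 1/2 4889/5000
2 1 9621/10000
3 3/2 4599/5000
4 2 1763/2000
5 5/2 1053/1250
6 3 413/500
7 7/2 7933/10000
f(0.5y,3.5y) = ((4889/5000)/(7933/10000) − 1)/(3) = 615/7933 ≈ 7.7524%

step 1 [0.5y] zero: DF = P = 4889/5000 ≈ 0.977800
step 2 [1y] swap r/2=379/19399: DF=(1 − 379/19399·(0.977800))/(1+379/19399) = 9621/10000 ≈ 0.962100
step 3 [1.5y] zero: DF = P = 4599/5000 ≈ 0.919800
step 4 [2y] bond c/2=7/400: DF=(946971/1000000 − 7/400·(0.977800+0.962100+0.919800))/(1+7/400) = 1763/2000 ≈ 0.881500
step 5 [2.5y] swap r/2=394/11459: DF=(1 − 394/11459·(0.977800+0.962100+0.919800+0.881500))/(1+394/11459) = 1053/1250 ≈ 0.842400
step 6 [3y] bond c/2=3/100: DF=(15442/15625 − 3/100·(0.977800+0.962100+0.919800+0.881500+0.842400))/(1+3/100) = 413/500 ≈ 0.826000
step 7 [3.5y] zero: DF = P = 7933/10000 ≈ 0.793300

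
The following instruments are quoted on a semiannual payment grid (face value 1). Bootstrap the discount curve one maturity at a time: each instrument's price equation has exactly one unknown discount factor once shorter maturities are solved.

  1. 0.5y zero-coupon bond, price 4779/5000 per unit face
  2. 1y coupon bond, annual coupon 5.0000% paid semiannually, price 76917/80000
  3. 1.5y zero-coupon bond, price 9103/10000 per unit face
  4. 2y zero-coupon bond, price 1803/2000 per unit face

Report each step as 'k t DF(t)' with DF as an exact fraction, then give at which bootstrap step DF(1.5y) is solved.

step 1 [0.5y] zero: DF = P = 4779/5000 ≈ 0.955800
step 2 [1y] bond c/2=1/40: DF=(76917/80000 − 1/40·(0.955800))/(1+1/40) = 9147/10000 ≈ 0.914700
step 3 [1.5y] zero: DF = P = 9103/10000 ≈ 0.910300
step 4 [2y] zero: DF = P = 1803/2000 ≈ 0.901500

1 1/2 4779/5000
2 1 9147/10000
3 3/2 9103/10000
4 2 1803/2000
DF(1.5y) is solved at step 3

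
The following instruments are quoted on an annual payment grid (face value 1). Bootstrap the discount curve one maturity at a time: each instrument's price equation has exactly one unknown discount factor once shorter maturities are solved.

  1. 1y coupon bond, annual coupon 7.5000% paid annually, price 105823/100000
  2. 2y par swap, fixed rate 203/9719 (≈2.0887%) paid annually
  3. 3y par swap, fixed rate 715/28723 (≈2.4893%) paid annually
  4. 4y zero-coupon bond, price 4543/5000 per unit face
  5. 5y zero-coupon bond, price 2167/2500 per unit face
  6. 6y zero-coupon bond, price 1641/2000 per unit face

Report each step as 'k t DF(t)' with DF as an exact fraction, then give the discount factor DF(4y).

1 1 2461/2500
2 2 4797/5000
3 3 1857/2000
4 4 4543/5000
5 5 2167/2500
6 6 1641/2000
DF(4y) = 4543/5000 ≈ 0.908600

step 1 [1y] bond c/1=3/40: DF=(105823/100000 − 3/40·(0))/(1+3/40) = 2461/2500 ≈ 0.984400
step 2 [2y] swap r/1=203/9719: DF=(1 − 203/9719·(0.984400))/(1+203/9719) = 4797/5000 ≈ 0.959400
step 3 [3y] swap r/1=715/28723: DF=(1 − 715/28723·(0.984400+0.959400))/(1+715/28723) = 1857/2000 ≈ 0.928500
step 4 [4y] zero: DF = P = 4543/5000 ≈ 0.908600
step 5 [5y] zero: DF = P = 2167/2500 ≈ 0.866800
step 6 [6y] zero: DF = P = 1641/2000 ≈ 0.820500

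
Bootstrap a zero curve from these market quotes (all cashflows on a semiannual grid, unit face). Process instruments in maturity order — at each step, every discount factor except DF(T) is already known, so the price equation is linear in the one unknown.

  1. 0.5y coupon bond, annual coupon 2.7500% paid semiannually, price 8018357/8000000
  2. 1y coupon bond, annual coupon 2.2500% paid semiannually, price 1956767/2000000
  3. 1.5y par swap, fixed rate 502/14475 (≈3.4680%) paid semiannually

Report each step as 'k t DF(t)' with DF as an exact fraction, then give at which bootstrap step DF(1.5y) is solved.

step 1 [0.5y] bond c/2=11/800: DF=(8018357/8000000 − 11/800·(0))/(1+11/800) = 9887/10000 ≈ 0.988700
step 2 [1y] bond c/2=9/800: DF=(1956767/2000000 − 9/800·(0.988700))/(1+9/800) = 1913/2000 ≈ 0.956500
step 3 [1.5y] swap r/2=251/14475: DF=(1 − 251/14475·(0.988700+0.956500))/(1+251/14475) = 4749/5000 ≈ 0.949800

1 1/2 9887/10000
2 1 1913/2000
3 3/2 4749/5000
DF(1.5y) is solved at step 3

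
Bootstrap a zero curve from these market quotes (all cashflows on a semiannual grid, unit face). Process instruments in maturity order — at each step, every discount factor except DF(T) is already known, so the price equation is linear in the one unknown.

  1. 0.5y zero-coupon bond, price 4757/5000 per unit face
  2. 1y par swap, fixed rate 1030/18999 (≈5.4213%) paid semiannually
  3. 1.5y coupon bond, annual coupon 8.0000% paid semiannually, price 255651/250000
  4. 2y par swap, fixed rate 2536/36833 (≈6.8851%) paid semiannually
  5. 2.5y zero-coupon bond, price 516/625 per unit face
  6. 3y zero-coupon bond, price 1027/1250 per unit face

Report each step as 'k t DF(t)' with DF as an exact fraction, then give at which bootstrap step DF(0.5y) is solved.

1 1/2 4757/5000
2 1 1897/2000
3 3/2 4551/5000
4 2 2183/2500
5 5/2 516/625
6 3 1027/1250
DF(0.5y) is solved at step 1

step 1 [0.5y] zero: DF = P = 4757/5000 ≈ 0.951400
step 2 [1y] swap r/2=515/18999: DF=(1 − 515/18999·(0.951400))/(1+515/18999) = 1897/2000 ≈ 0.948500
step 3 [1.5y] bond c/2=1/25: DF=(255651/250000 − 1/25·(0.951400+0.948500))/(1+1/25) = 4551/5000 ≈ 0.910200
step 4 [2y] swap r/2=1268/36833: DF=(1 − 1268/36833·(0.951400+0.948500+0.910200))/(1+1268/36833) = 2183/2500 ≈ 0.873200
step 5 [2.5y] zero: DF = P = 516/625 ≈ 0.825600
step 6 [3y] zero: DF = P = 1027/1250 ≈ 0.821600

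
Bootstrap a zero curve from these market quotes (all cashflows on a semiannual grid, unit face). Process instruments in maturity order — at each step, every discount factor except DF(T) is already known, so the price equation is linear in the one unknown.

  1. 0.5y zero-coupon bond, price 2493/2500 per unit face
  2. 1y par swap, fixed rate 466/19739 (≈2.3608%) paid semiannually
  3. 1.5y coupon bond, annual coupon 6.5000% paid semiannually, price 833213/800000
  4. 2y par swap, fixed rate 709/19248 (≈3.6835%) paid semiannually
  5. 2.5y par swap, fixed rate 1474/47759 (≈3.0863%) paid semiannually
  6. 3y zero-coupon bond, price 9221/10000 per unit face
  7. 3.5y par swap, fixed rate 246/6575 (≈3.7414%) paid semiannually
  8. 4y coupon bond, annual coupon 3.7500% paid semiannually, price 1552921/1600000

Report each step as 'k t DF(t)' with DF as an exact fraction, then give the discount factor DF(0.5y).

step 1 [0.5y] zero: DF = P = 2493/2500 ≈ 0.997200
step 2 [1y] swap r/2=233/19739: DF=(1 − 233/19739·(0.997200))/(1+233/19739) = 9767/10000 ≈ 0.976700
step 3 [1.5y] bond c/2=13/400: DF=(833213/800000 − 13/400·(0.997200+0.976700))/(1+13/400) = 4733/5000 ≈ 0.946600
step 4 [2y] swap r/2=709/38496: DF=(1 − 709/38496·(0.997200+0.976700+0.946600))/(1+709/38496) = 9291/10000 ≈ 0.929100
step 5 [2.5y] swap r/2=737/47759: DF=(1 − 737/47759·(0.997200+0.976700+0.946600+0.929100))/(1+737/47759) = 9263/10000 ≈ 0.926300
step 6 [3y] zero: DF = P = 9221/10000 ≈ 0.922100
step 7 [3.5y] swap r/2=123/6575: DF=(1 − 123/6575·(0.997200+0.976700+0.946600+0.929100+0.926300+0.922100))/(1+123/6575) = 877/1000 ≈ 0.877000
step 8 [4y] bond c/2=3/160: DF=(1552921/1600000 − 3/160·(0.997200+0.976700+0.946600+0.929100+0.926300+0.922100+0.877000))/(1+3/160) = 8317/10000 ≈ 0.831700

1 1/2 2493/2500
2 1 9767/10000
3 3/2 4733/5000
4 2 9291/10000
5 5/2 9263/10000
6 3 9221/10000
7 7/2 877/1000
8 4 8317/10000
DF(0.5y) = 2493/2500 ≈ 0.997200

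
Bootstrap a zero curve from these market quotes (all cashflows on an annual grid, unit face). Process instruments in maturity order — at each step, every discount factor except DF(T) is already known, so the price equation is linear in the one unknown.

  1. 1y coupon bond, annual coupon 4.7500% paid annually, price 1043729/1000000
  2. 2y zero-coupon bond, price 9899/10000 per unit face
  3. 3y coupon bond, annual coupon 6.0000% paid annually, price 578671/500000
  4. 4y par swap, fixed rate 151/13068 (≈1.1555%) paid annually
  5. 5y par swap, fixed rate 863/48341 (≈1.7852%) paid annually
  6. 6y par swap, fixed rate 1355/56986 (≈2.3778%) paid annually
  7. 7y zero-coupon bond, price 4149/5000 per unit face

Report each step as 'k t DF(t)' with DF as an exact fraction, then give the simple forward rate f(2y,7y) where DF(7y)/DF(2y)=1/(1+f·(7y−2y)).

step 1 [1y] bond c/1=19/400: DF=(1043729/1000000 − 19/400·(0))/(1+19/400) = 2491/2500 ≈ 0.996400
step 2 [2y] zero: DF = P = 9899/10000 ≈ 0.989900
step 3 [3y] bond c/1=3/50: DF=(578671/500000 − 3/50·(0.996400+0.989900))/(1+3/50) = 4897/5000 ≈ 0.979400
step 4 [4y] swap r/1=151/13068: DF=(1 − 151/13068·(0.996400+0.989900+0.979400))/(1+151/13068) = 9547/10000 ≈ 0.954700
step 5 [5y] swap r/1=863/48341: DF=(1 − 863/48341·(0.996400+0.989900+0.979400+0.954700))/(1+863/48341) = 9137/10000 ≈ 0.913700
step 6 [6y] swap r/1=1355/56986: DF=(1 − 1355/56986·(0.996400+0.989900+0.979400+0.954700+0.913700))/(1+1355/56986) = 1729/2000 ≈ 0.864500
step 7 [7y] zero: DF = P = 4149/5000 ≈ 0.829800

1 1 2491/2500
2 2 9899/10000
3 3 4897/5000
4 4 9547/10000
5 5 9137/10000
6 6 1729/2000
7 7 4149/5000
f(2y,7y) = ((9899/10000)/(4149/5000) − 1)/(5) = 1601/41490 ≈ 3.8588%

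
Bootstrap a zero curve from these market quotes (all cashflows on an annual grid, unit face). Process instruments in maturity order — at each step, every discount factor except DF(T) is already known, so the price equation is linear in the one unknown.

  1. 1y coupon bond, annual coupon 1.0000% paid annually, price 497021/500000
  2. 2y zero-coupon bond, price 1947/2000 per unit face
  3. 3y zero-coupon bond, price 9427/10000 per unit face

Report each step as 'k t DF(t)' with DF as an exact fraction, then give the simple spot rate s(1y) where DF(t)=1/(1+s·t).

step 1 [1y] bond c/1=1/100: DF=(497021/500000 − 1/100·(0))/(1+1/100) = 4921/5000 ≈ 0.984200
step 2 [2y] zero: DF = P = 1947/2000 ≈ 0.973500
step 3 [3y] zero: DF = P = 9427/10000 ≈ 0.942700

1 1 4921/5000
2 2 1947/2000
3 3 9427/10000
s(1y) = (1/(4921/5000) − 1)/(1) = 79/4921 ≈ 1.6054%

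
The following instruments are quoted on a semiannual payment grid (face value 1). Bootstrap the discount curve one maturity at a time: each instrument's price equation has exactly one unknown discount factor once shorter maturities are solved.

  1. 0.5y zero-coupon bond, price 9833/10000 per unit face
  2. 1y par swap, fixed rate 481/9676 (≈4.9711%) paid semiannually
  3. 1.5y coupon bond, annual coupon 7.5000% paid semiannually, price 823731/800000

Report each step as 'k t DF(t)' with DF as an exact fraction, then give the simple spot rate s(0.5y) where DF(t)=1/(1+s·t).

step 1 [0.5y] zero: DF = P = 9833/10000 ≈ 0.983300
step 2 [1y] swap r/2=481/19352: DF=(1 − 481/19352·(0.983300))/(1+481/19352) = 9519/10000 ≈ 0.951900
step 3 [1.5y] bond c/2=3/80: DF=(823731/800000 − 3/80·(0.983300+0.951900))/(1+3/80) = 369/400 ≈ 0.922500

1 1/2 9833/10000
2 1 9519/10000
3 3/2 369/400
s(0.5y) = (1/(9833/10000) − 1)/(1/2) = 334/9833 ≈ 3.3967%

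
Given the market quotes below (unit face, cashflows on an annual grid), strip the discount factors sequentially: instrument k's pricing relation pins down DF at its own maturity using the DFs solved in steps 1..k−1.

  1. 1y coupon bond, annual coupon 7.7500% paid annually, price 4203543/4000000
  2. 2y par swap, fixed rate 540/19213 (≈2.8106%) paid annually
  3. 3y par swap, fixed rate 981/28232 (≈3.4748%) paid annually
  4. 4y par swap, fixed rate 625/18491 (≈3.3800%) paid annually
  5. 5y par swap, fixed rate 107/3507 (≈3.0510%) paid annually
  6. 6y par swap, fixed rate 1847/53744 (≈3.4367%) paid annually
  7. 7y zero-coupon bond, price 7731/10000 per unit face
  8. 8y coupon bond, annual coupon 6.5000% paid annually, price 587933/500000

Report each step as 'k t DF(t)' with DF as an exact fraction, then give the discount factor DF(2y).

step 1 [1y] bond c/1=31/400: DF=(4203543/4000000 − 31/400·(0))/(1+31/400) = 9753/10000 ≈ 0.975300
step 2 [2y] swap r/1=540/19213: DF=(1 − 540/19213·(0.975300))/(1+540/19213) = 473/500 ≈ 0.946000
step 3 [3y] swap r/1=981/28232: DF=(1 − 981/28232·(0.975300+0.946000))/(1+981/28232) = 9019/10000 ≈ 0.901900
step 4 [4y] swap r/1=625/18491: DF=(1 − 625/18491·(0.975300+0.946000+0.901900))/(1+625/18491) = 7/8 ≈ 0.875000
step 5 [5y] swap r/1=107/3507: DF=(1 − 107/3507·(0.975300+0.946000+0.901900+0.875000))/(1+107/3507) = 8609/10000 ≈ 0.860900
step 6 [6y] swap r/1=1847/53744: DF=(1 − 1847/53744·(0.975300+0.946000+0.901900+0.875000+0.860900))/(1+1847/53744) = 8153/10000 ≈ 0.815300
step 7 [7y] zero: DF = P = 7731/10000 ≈ 0.773100
step 8 [8y] bond c/1=13/200: DF=(587933/500000 − 13/200·(0.975300+0.946000+0.901900+0.875000+0.860900+0.815300+0.773100))/(1+13/200) = 7289/10000 ≈ 0.728900

1 1 9753/10000
2 2 473/500
3 3 9019/10000
4 4 7/8
5 5 8609/10000
6 6 8153/10000
7 7 7731/10000
8 8 7289/10000
DF(2y) = 473/500 ≈ 0.946000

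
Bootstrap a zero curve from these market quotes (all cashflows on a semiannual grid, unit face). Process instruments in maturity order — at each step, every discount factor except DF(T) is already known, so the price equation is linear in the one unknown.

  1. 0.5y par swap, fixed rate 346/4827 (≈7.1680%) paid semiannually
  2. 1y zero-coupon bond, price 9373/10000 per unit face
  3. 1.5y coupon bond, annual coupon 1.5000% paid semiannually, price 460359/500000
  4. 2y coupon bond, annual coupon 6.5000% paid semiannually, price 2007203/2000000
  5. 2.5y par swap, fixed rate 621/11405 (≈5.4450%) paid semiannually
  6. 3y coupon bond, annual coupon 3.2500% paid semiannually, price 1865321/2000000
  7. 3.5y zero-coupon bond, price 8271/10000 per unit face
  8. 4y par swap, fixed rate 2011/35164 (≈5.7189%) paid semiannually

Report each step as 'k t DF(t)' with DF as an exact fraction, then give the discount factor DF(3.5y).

step 1 [0.5y] swap r/2=173/4827: DF=(1 − 173/4827·(0))/(1+173/4827) = 4827/5000 ≈ 0.965400
step 2 [1y] zero: DF = P = 9373/10000 ≈ 0.937300
step 3 [1.5y] bond c/2=3/400: DF=(460359/500000 − 3/400·(0.965400+0.937300))/(1+3/400) = 8997/10000 ≈ 0.899700
step 4 [2y] bond c/2=13/400: DF=(2007203/2000000 − 13/400·(0.965400+0.937300+0.899700))/(1+13/400) = 4419/5000 ≈ 0.883800
step 5 [2.5y] swap r/2=621/22810: DF=(1 − 621/22810·(0.965400+0.937300+0.899700+0.883800))/(1+621/22810) = 4379/5000 ≈ 0.875800
step 6 [3y] bond c/2=13/800: DF=(1865321/2000000 − 13/800·(0.965400+0.937300+0.899700+0.883800+0.875800))/(1+13/800) = 528/625 ≈ 0.844800
step 7 [3.5y] zero: DF = P = 8271/10000 ≈ 0.827100
step 8 [4y] swap r/2=2011/70328: DF=(1 − 2011/70328·(0.965400+0.937300+0.899700+0.883800+0.875800+0.844800+0.827100))/(1+2011/70328) = 7989/10000 ≈ 0.798900

1 1/2 4827/5000
2 1 9373/10000
3 3/2 8997/10000
4 2 4419/5000
5 5/2 4379/5000
6 3 528/625
7 7/2 8271/10000
8 4 7989/10000
DF(3.5y) = 8271/10000 ≈ 0.827100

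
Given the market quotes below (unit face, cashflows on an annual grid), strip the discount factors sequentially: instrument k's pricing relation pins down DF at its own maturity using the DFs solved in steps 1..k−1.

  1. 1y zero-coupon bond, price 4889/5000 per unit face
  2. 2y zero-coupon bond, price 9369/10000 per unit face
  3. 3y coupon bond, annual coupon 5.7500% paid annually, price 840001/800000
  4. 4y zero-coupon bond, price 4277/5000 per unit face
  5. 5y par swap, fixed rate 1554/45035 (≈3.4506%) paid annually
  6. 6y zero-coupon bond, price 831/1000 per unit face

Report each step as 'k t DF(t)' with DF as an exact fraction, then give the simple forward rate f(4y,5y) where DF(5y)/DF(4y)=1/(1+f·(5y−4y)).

step 1 [1y] zero: DF = P = 4889/5000 ≈ 0.977800
step 2 [2y] zero: DF = P = 9369/10000 ≈ 0.936900
step 3 [3y] bond c/1=23/400: DF=(840001/800000 − 23/400·(0.977800+0.936900))/(1+23/400) = 1111/1250 ≈ 0.888800
step 4 [4y] zero: DF = P = 4277/5000 ≈ 0.855400
step 5 [5y] swap r/1=1554/45035: DF=(1 − 1554/45035·(0.977800+0.936900+0.888800+0.855400))/(1+1554/45035) = 4223/5000 ≈ 0.844600
step 6 [6y] zero: DF = P = 831/1000 ≈ 0.831000

1 1 4889/5000
2 2 9369/10000
3 3 1111/1250
4 4 4277/5000
5 5 4223/5000
6 6 831/1000
f(4y,5y) = ((4277/5000)/(4223/5000) − 1)/(1) = 54/4223 ≈ 1.2787%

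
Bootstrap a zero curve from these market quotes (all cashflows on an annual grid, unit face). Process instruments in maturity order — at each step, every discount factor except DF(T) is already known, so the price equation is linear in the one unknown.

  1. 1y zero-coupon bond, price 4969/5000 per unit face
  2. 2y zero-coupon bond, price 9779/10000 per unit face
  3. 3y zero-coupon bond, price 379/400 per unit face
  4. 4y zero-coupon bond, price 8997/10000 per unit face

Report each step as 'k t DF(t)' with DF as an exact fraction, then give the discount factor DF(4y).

step 1 [1y] zero: DF = P = 4969/5000 ≈ 0.993800
step 2 [2y] zero: DF = P = 9779/10000 ≈ 0.977900
step 3 [3y] zero: DF = P = 379/400 ≈ 0.947500
step 4 [4y] zero: DF = P = 8997/10000 ≈ 0.899700

1 1 4969/5000
2 2 9779/10000
3 3 379/400
4 4 8997/10000
DF(4y) = 8997/10000 ≈ 0.899700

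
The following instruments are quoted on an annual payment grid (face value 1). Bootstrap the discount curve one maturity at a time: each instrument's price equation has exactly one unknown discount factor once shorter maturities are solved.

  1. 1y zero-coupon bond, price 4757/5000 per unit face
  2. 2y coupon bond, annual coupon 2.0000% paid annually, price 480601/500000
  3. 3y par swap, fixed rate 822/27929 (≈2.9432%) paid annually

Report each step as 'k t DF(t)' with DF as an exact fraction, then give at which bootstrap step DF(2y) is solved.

1 1 4757/5000
2 2 9237/10000
3 3 4589/5000
DF(2y) is solved at step 2

step 1 [1y] zero: DF = P = 4757/5000 ≈ 0.951400
step 2 [2y] bond c/1=1/50: DF=(480601/500000 − 1/50·(0.951400))/(1+1/50) = 9237/10000 ≈ 0.923700
step 3 [3y] swap r/1=822/27929: DF=(1 − 822/27929·(0.951400+0.923700))/(1+822/27929) = 4589/5000 ≈ 0.917800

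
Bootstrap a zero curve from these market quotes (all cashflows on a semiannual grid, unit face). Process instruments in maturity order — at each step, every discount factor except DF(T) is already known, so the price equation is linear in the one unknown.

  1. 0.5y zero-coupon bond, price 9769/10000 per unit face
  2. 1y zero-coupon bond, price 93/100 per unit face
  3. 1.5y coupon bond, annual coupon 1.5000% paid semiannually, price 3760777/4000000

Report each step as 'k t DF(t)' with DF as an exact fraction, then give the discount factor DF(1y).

step 1 [0.5y] zero: DF = P = 9769/10000 ≈ 0.976900
step 2 [1y] zero: DF = P = 93/100 ≈ 0.930000
step 3 [1.5y] bond c/2=3/400: DF=(3760777/4000000 − 3/400·(0.976900+0.930000))/(1+3/400) = 919/1000 ≈ 0.919000

1 1/2 9769/10000
2 1 93/100
3 3/2 919/1000
DF(1y) = 93/100 ≈ 0.930000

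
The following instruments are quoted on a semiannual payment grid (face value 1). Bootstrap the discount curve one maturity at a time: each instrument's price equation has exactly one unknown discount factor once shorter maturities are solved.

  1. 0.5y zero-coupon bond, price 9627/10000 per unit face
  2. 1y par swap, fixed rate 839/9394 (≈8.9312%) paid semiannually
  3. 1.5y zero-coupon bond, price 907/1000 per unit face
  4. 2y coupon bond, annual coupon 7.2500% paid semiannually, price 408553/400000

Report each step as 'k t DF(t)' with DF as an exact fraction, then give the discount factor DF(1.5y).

step 1 [0.5y] zero: DF = P = 9627/10000 ≈ 0.962700
step 2 [1y] swap r/2=839/18788: DF=(1 − 839/18788·(0.962700))/(1+839/18788) = 9161/10000 ≈ 0.916100
step 3 [1.5y] zero: DF = P = 907/1000 ≈ 0.907000
step 4 [2y] bond c/2=29/800: DF=(408553/400000 − 29/800·(0.962700+0.916100+0.907000))/(1+29/800) = 4441/5000 ≈ 0.888200

1 1/2 9627/10000
2 1 9161/10000
3 3/2 907/1000
4 2 4441/5000
DF(1.5y) = 907/1000 ≈ 0.907000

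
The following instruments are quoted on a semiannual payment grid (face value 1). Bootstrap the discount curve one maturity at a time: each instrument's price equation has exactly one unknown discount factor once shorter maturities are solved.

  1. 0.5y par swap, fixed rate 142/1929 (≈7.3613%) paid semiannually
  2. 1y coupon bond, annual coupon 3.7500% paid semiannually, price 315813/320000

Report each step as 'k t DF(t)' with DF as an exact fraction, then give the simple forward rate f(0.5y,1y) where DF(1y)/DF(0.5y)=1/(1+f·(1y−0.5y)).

1 1/2 1929/2000
2 1 951/1000
f(0.5y,1y) = ((1929/2000)/(951/1000) − 1)/(1/2) = 9/317 ≈ 2.8391%

step 1 [0.5y] swap r/2=71/1929: DF=(1 − 71/1929·(0))/(1+71/1929) = 1929/2000 ≈ 0.964500
step 2 [1y] bond c/2=3/160: DF=(315813/320000 − 3/160·(0.964500))/(1+3/160) = 951/1000 ≈ 0.951000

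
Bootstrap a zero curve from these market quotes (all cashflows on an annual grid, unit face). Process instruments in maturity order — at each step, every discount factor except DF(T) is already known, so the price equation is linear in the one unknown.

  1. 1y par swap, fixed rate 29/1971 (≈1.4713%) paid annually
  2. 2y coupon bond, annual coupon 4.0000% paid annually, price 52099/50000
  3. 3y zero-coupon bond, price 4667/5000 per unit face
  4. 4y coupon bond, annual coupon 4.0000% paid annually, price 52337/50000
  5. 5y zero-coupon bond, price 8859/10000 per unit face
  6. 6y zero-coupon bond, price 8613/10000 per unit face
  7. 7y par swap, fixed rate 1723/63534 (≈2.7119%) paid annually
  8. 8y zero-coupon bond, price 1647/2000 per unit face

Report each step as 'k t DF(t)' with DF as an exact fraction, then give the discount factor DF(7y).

1 1 1971/2000
2 2 241/250
3 3 4667/5000
4 4 2239/2500
5 5 8859/10000
6 6 8613/10000
7 7 8277/10000
8 8 1647/2000
DF(7y) = 8277/10000 ≈ 0.827700

step 1 [1y] swap r/1=29/1971: DF=(1 − 29/1971·(0))/(1+29/1971) = 1971/2000 ≈ 0.985500
step 2 [2y] bond c/1=1/25: DF=(52099/50000 − 1/25·(0.985500))/(1+1/25) = 241/250 ≈ 0.964000
step 3 [3y] zero: DF = P = 4667/5000 ≈ 0.933400
step 4 [4y] bond c/1=1/25: DF=(52337/50000 − 1/25·(0.985500+0.964000+0.933400))/(1+1/25) = 2239/2500 ≈ 0.895600
step 5 [5y] zero: DF = P = 8859/10000 ≈ 0.885900
step 6 [6y] zero: DF = P = 8613/10000 ≈ 0.861300
step 7 [7y] swap r/1=1723/63534: DF=(1 − 1723/63534·(0.985500+0.964000+0.933400+0.895600+0.885900+0.861300))/(1+1723/63534) = 8277/10000 ≈ 0.827700
step 8 [8y] zero: DF = P = 1647/2000 ≈ 0.823500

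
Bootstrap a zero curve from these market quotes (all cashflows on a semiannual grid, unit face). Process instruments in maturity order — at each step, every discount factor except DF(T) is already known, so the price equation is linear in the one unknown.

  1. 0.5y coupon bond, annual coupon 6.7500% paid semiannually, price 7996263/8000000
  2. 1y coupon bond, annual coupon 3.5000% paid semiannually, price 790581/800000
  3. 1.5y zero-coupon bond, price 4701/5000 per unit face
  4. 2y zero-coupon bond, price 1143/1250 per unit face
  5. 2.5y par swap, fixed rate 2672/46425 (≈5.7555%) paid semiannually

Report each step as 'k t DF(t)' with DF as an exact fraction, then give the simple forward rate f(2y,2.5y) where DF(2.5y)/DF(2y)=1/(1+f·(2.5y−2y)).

step 1 [0.5y] bond c/2=27/800: DF=(7996263/8000000 − 27/800·(0))/(1+27/800) = 9669/10000 ≈ 0.966900
step 2 [1y] bond c/2=7/400: DF=(790581/800000 − 7/400·(0.966900))/(1+7/400) = 4773/5000 ≈ 0.954600
step 3 [1.5y] zero: DF = P = 4701/5000 ≈ 0.940200
step 4 [2y] zero: DF = P = 1143/1250 ≈ 0.914400
step 5 [2.5y] swap r/2=1336/46425: DF=(1 − 1336/46425·(0.966900+0.954600+0.940200+0.914400))/(1+1336/46425) = 1083/1250 ≈ 0.866400

1 1/2 9669/10000
2 1 4773/5000
3 3/2 4701/5000
4 2 1143/1250
5 5/2 1083/1250
f(2y,2.5y) = ((1143/1250)/(1083/1250) − 1)/(1/2) = 40/361 ≈ 11.0803%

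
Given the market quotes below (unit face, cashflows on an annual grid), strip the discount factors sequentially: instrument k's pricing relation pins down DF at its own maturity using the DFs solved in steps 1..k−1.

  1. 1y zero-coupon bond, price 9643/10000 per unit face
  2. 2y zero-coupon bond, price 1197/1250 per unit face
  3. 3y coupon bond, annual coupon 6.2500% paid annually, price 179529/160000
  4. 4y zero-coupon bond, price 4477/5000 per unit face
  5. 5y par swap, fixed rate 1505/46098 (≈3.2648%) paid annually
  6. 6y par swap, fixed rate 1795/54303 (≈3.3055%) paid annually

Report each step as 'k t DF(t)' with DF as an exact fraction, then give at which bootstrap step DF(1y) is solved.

step 1 [1y] zero: DF = P = 9643/10000 ≈ 0.964300
step 2 [2y] zero: DF = P = 1197/1250 ≈ 0.957600
step 3 [3y] bond c/1=1/16: DF=(179529/160000 − 1/16·(0.964300+0.957600))/(1+1/16) = 943/1000 ≈ 0.943000
step 4 [4y] zero: DF = P = 4477/5000 ≈ 0.895400
step 5 [5y] swap r/1=1505/46098: DF=(1 − 1505/46098·(0.964300+0.957600+0.943000+0.895400))/(1+1505/46098) = 1699/2000 ≈ 0.849500
step 6 [6y] swap r/1=1795/54303: DF=(1 − 1795/54303·(0.964300+0.957600+0.943000+0.895400+0.849500))/(1+1795/54303) = 1641/2000 ≈ 0.820500

1 1 9643/10000
2 2 1197/1250
3 3 943/1000
4 4 4477/5000
5 5 1699/2000
6 6 1641/2000
DF(1y) is solved at step 1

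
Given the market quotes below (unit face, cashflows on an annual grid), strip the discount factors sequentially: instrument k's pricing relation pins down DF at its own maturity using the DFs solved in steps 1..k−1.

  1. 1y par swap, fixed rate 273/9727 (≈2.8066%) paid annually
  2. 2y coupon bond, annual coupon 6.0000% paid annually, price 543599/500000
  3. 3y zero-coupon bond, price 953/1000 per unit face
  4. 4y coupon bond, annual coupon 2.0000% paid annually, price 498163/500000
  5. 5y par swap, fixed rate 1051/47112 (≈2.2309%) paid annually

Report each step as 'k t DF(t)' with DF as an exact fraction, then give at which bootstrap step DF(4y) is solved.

step 1 [1y] swap r/1=273/9727: DF=(1 − 273/9727·(0))/(1+273/9727) = 9727/10000 ≈ 0.972700
step 2 [2y] bond c/1=3/50: DF=(543599/500000 − 3/50·(0.972700))/(1+3/50) = 4853/5000 ≈ 0.970600
step 3 [3y] zero: DF = P = 953/1000 ≈ 0.953000
step 4 [4y] bond c/1=1/50: DF=(498163/500000 − 1/50·(0.972700+0.970600+0.953000))/(1+1/50) = 23/25 ≈ 0.920000
step 5 [5y] swap r/1=1051/47112: DF=(1 − 1051/47112·(0.972700+0.970600+0.953000+0.920000))/(1+1051/47112) = 8949/10000 ≈ 0.894900

1 1 9727/10000
2 2 4853/5000
3 3 953/1000
4 4 23/25
5 5 8949/10000
DF(4y) is solved at step 4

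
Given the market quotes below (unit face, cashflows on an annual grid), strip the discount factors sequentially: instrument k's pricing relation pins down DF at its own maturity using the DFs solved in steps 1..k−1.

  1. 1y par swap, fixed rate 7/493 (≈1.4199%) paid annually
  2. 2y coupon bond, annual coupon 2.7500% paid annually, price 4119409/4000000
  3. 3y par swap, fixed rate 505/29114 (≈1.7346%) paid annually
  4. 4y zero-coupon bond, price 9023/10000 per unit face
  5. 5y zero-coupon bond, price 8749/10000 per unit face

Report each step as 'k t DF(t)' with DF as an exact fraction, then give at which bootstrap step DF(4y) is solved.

step 1 [1y] swap r/1=7/493: DF=(1 − 7/493·(0))/(1+7/493) = 493/500 ≈ 0.986000
step 2 [2y] bond c/1=11/400: DF=(4119409/4000000 − 11/400·(0.986000))/(1+11/400) = 9759/10000 ≈ 0.975900
step 3 [3y] swap r/1=505/29114: DF=(1 − 505/29114·(0.986000+0.975900))/(1+505/29114) = 1899/2000 ≈ 0.949500
step 4 [4y] zero: DF = P = 9023/10000 ≈ 0.902300
step 5 [5y] zero: DF = P = 8749/10000 ≈ 0.874900

1 1 493/500
2 2 9759/10000
3 3 1899/2000
4 4 9023/10000
5 5 8749/10000
DF(4y) is solved at step 4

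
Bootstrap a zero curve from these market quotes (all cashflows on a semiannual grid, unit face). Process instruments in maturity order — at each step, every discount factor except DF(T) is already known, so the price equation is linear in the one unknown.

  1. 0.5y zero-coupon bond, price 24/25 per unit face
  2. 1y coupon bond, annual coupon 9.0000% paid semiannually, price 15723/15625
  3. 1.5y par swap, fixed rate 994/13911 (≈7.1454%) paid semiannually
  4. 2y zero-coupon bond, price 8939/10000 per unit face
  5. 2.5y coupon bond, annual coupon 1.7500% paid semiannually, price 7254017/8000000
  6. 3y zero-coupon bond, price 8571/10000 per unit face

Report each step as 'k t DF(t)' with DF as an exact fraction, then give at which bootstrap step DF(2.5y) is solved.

step 1 [0.5y] zero: DF = P = 24/25 ≈ 0.960000
step 2 [1y] bond c/2=9/200: DF=(15723/15625 − 9/200·(0.960000))/(1+9/200) = 576/625 ≈ 0.921600
step 3 [1.5y] swap r/2=497/13911: DF=(1 − 497/13911·(0.960000+0.921600))/(1+497/13911) = 4503/5000 ≈ 0.900600
step 4 [2y] zero: DF = P = 8939/10000 ≈ 0.893900
step 5 [2.5y] bond c/2=7/800: DF=(7254017/8000000 − 7/800·(0.960000+0.921600+0.900600+0.893900))/(1+7/800) = 867/1000 ≈ 0.867000
step 6 [3y] zero: DF = P = 8571/10000 ≈ 0.857100

1 1/2 24/25
2 1 576/625
3 3/2 4503/5000
4 2 8939/10000
5 5/2 867/1000
6 3 8571/10000
DF(2.5y) is solved at step 5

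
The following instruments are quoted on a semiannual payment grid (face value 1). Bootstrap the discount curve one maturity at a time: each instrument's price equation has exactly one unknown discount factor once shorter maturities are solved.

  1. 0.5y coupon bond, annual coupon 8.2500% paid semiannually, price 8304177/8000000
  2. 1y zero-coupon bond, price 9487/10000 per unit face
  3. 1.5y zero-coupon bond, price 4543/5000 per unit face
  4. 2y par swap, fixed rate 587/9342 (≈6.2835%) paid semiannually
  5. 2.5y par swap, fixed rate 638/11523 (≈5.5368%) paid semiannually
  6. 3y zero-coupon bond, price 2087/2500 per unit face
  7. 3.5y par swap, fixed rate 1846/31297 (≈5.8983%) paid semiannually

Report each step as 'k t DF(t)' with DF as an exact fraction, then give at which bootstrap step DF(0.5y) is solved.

1 1/2 9969/10000
2 1 9487/10000
3 3/2 4543/5000
4 2 4413/5000
5 5/2 2181/2500
6 3 2087/2500
7 7/2 4077/5000
DF(0.5y) is solved at step 1

step 1 [0.5y] bond c/2=33/800: DF=(8304177/8000000 − 33/800·(0))/(1+33/800) = 9969/10000 ≈ 0.996900
step 2 [1y] zero: DF = P = 9487/10000 ≈ 0.948700
step 3 [1.5y] zero: DF = P = 4543/5000 ≈ 0.908600
step 4 [2y] swap r/2=587/18684: DF=(1 − 587/18684·(0.996900+0.948700+0.908600))/(1+587/18684) = 4413/5000 ≈ 0.882600
step 5 [2.5y] swap r/2=319/11523: DF=(1 − 319/11523·(0.996900+0.948700+0.908600+0.882600))/(1+319/11523) = 2181/2500 ≈ 0.872400
step 6 [3y] zero: DF = P = 2087/2500 ≈ 0.834800
step 7 [3.5y] swap r/2=923/31297: DF=(1 − 923/31297·(0.996900+0.948700+0.908600+0.882600+0.872400+0.834800))/(1+923/31297) = 4077/5000 ≈ 0.815400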